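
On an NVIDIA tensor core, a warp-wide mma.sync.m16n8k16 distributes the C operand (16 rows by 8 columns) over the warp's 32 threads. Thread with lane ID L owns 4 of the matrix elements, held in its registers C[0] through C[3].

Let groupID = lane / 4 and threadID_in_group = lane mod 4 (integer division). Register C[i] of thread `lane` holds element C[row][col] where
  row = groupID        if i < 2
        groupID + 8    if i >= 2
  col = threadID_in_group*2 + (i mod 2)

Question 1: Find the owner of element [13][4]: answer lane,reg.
r: 13->gid=5,r8=1  c: 4->tid=2,i&1=0
L=5*4+2=22  i=1*2+0=2

22,2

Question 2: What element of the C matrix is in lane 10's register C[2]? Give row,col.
lane 10: G=2 (10/4), T=2 (10%4)
i=2: r=2+8=10, c=2*2+0=4

10,4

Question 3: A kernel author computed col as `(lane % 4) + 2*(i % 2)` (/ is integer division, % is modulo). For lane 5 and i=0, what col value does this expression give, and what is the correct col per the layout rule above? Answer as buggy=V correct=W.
`(lane % 4) + 2*(i % 2)`[5,0]⇒1
lane 5: gr=1 (5/4), th=1 (5%4)
i=0: r=1+0=1, c=1*2+0=2
col: 1 vs 2

buggy=1 correct=2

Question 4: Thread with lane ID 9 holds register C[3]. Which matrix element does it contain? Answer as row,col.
10,3

9: G=2,T=1
[3] (2+8,1*2+1) = (10,3)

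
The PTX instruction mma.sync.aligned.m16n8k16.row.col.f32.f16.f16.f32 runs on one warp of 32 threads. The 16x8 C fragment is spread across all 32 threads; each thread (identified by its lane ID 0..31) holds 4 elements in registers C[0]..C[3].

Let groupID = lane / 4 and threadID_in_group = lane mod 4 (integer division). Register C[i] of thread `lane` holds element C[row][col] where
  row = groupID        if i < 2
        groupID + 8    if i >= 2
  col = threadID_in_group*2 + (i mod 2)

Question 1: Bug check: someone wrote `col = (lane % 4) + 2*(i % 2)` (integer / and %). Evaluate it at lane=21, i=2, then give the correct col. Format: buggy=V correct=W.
`(lane % 4) + 2*(i % 2)`[21,2]->1
lane 21: gid=5 (21/4), tid=1 (21%4)
i=2: r=5+8=13, c=1*2+0=2
col: 1 vs 2

buggy=1 correct=2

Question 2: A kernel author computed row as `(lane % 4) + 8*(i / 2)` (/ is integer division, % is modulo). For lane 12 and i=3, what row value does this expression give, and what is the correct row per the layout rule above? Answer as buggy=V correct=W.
buggy=8 correct=11

`(lane % 4) + 8*(i / 2)`[12,3]⇒8
12: gr=3,th=0
[3] (3+8,0*2+1) = (11,1)
row: 8 vs 11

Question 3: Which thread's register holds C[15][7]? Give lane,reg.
31,3

r:15=>grp=7,rB=1  c:7=>tig=3,lo=1
L=7*4+3=31  i=1*2+1=3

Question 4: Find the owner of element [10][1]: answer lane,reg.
8,3

r: 10->gid=2,r8=1  c: 1->tid=0,i&1=1
L=2*4+0=8  i=1*2+1=3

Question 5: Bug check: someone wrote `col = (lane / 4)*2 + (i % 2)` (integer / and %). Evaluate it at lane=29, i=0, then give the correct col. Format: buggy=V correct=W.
buggy=14 correct=2

`(lane / 4)*2 + (i % 2)`[29,0]=>14
lane 29=>29/4=7, 29 mod 4=1
i=0  r:7+0=>7  c:2·1+0=>2
col: 14 vs 2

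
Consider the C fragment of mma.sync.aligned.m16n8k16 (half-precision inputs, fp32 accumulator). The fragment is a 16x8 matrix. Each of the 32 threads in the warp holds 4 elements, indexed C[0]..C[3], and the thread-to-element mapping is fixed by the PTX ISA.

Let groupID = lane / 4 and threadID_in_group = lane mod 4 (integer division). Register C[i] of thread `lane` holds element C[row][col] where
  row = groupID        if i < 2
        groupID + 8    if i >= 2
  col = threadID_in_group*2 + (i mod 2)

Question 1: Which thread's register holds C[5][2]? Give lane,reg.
r: 5->gid=5,r8=0  c: 2->tid=1,i&1=0
L=5*4+1=21  i=0*2+0=0

21,0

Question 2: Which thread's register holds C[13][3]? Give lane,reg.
r=13→G=5,rhi=1  c=3→T=1,p=1
L=5*4+1=21  i=1*2+1=3

21,3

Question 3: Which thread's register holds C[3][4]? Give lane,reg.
14,0

r=3->g=3,rb=0  c=4->t=2,b0=0
L=3*4+2=14  i=0*2+0=0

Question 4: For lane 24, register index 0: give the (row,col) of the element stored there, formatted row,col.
24: gr=6,th=0
[0] (6+0,0*2+0) = (6,0)

6,0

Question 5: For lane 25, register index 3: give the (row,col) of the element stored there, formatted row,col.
lane 25->25/4=6, 25 mod 4=1
i=3  r:6+8->14  c:2·1+1->3

14,3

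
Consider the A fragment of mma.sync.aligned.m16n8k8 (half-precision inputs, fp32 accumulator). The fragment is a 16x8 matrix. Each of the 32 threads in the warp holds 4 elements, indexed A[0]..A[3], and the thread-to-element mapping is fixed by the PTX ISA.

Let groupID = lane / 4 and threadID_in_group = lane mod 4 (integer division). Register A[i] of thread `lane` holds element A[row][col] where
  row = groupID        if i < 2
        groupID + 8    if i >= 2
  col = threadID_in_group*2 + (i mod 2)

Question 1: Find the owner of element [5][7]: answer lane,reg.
r=5->g=5,rb=0  c=7->t=3,b0=1
L=5*4+3=23  i=0*2+1=1

23,1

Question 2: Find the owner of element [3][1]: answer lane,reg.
r=3⇒gr=3,Rb=0  c=1⇒th=0,odd=1
L=3*4+0=12  i=0*2+1=1

12,1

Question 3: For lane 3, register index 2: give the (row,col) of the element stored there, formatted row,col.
lane 3=>3/4=0, 3 mod 4=3
i=2  r:0+8=>8  c:2·3+0=>6

8,6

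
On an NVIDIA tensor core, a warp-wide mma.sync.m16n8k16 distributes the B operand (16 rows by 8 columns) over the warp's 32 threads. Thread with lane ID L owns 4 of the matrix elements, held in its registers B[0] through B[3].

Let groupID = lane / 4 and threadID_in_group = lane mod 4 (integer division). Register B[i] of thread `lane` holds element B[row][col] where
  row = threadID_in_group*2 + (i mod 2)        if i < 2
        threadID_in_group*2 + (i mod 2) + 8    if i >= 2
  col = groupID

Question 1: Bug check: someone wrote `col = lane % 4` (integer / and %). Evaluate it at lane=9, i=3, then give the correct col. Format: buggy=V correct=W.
buggy=1 correct=2

`lane % 4`[9,3]=>1
9: grp=2,tig=1
[3] (1*2+1+8,2) = (11,2)
col: 1 vs 2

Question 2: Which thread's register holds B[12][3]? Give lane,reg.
c=3→G=3  r=12→rhi=1,T=2,p=0
L=3*4+2=14  i=1*2+0=2

14,2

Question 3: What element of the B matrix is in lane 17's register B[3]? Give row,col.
17: gr=4,th=1
[3] (1*2+1+8,4) = (11,4)

11,4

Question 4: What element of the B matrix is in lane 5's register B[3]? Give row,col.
L=5->g=5>>2=1, t=5&3=1
[3]->row 1·2+1+8=11  col g=1

11,1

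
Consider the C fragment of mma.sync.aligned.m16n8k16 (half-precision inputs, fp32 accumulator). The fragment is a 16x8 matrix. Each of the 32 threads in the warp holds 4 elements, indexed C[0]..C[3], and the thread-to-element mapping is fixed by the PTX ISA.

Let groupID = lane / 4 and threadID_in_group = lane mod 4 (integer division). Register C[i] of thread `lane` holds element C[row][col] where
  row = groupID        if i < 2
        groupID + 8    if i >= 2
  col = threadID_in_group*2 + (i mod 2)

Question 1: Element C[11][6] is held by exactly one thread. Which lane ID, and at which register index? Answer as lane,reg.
r: 11->gid=3,r8=1  c: 6->tid=3,i&1=0
L=3*4+3=15  i=1*2+0=2

15,2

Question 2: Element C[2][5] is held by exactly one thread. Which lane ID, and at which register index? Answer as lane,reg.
r: 2->gid=2,r8=0  c: 5->tid=2,i&1=1
L=2*4+2=10  i=0*2+1=1

10,1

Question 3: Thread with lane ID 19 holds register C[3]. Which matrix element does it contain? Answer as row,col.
19: G=4,T=3
[3] (4+8,3*2+1) = (12,7)

12,7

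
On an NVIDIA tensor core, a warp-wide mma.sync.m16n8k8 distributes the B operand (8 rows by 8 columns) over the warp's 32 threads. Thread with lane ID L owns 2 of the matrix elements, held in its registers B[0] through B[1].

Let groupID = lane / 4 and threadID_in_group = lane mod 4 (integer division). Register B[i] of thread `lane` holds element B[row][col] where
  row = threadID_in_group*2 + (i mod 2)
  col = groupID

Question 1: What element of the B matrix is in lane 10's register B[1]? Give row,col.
L=10->gid=10>>2=2, tid=10&3=2
[1]->row 2·2+1=5  col gid=2

5,2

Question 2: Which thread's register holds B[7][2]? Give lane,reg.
c=2⇒gr=2  r=7⇒th=3,odd=1
L=2*4+3=11  i=1=1

11,1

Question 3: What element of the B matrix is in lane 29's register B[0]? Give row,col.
L=29→G=29>>2=7, T=29&3=1
[0]→row 1·2+0=2  col G=7

2,7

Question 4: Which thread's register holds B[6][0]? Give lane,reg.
3,0

c: 0->gid=0  r: 6->tid=3,i&1=0
L=0*4+3=3  i=0=0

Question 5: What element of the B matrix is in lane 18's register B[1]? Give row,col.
lane 18⇒18/4=4, 18 mod 4=2
i=1  r:2·2+1⇒5  c:4

5,4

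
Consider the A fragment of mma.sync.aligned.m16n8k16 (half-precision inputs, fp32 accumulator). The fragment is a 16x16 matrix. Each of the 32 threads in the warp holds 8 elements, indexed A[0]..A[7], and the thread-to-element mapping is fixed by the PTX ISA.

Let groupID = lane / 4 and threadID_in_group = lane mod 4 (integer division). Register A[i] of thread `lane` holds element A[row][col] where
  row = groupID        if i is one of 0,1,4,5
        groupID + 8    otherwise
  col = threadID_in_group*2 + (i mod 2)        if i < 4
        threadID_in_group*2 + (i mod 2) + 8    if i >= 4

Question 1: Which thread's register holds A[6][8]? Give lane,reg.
r:6=>grp=6,rB=0  c:8=>cB=1,tig=0,lo=0
L=6*4+0=24  i=1*4+0*2+0=4

24,4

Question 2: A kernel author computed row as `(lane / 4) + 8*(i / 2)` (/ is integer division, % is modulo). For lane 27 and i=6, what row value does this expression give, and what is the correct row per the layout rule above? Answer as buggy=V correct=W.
`(lane / 4) + 8*(i / 2)`[27,6]⇒30
lane 27: gr=6 (27/4), th=3 (27%4)
i=6: r=6+8=14, c=3*2+0+8=14
row: 30 vs 14

buggy=30 correct=14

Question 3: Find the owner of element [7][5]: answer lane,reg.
30,1

r=7→G=7,rhi=0  c=5→chi=0,T=2,p=1
L=7*4+2=30  i=0*4+0*2+1=1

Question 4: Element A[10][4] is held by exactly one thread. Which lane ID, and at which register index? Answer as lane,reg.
r=10->g=2,rb=1  c=4->cb=0,t=2,b0=0
L=2*4+2=10  i=0*4+1*2+0=2

10,2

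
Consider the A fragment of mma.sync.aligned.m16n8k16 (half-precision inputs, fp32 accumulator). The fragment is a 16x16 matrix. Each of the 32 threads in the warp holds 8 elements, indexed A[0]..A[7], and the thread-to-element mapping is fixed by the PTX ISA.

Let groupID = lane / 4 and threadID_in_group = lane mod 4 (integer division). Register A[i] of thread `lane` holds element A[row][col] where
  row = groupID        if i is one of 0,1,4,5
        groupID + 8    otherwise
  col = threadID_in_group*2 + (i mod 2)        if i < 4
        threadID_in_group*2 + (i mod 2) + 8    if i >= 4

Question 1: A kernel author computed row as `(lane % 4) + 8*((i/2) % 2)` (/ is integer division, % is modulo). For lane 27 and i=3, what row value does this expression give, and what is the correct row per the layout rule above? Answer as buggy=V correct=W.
`(lane % 4) + 8*((i/2) % 2)`[27,3]→11
27: G=6,T=3
[3] (6+8,3*2+1+0) = (14,7)
row: 11 vs 14

buggy=11 correct=14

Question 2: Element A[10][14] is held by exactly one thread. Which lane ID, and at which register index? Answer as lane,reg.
11,6

r=10⇒gr=2,Rb=1  c=14⇒Cb=1,th=3,odd=0
L=2*4+3=11  i=1*4+1*2+0=6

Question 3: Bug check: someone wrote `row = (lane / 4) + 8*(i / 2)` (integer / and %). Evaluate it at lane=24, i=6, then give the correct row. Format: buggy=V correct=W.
`(lane / 4) + 8*(i / 2)`[24,6]->30
L=24->g=24>>2=6, t=24&3=0
[6]->row 6+8=14  col 0·2+0+8=8
row: 30 vs 14

buggy=30 correct=14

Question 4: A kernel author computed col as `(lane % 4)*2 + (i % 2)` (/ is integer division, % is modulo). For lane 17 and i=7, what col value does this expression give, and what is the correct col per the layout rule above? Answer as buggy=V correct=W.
buggy=3 correct=11

`(lane % 4)*2 + (i % 2)`[17,7]→3
lane 17: G=4 (17/4), T=1 (17%4)
i=7: r=4+8=12, c=1*2+1+8=11
col: 3 vs 11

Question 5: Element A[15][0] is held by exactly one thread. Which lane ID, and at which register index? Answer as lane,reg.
28,2

r=15⇒gr=7,Rb=1  c=0⇒Cb=0,th=0,odd=0
L=7*4+0=28  i=0*4+1*2+0=2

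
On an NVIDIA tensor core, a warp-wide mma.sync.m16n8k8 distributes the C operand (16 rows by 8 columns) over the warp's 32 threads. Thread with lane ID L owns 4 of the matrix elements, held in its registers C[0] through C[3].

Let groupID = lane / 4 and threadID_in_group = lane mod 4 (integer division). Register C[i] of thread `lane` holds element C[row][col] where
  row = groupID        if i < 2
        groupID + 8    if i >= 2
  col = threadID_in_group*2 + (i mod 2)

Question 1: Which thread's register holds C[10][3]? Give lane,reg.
r=10→G=2,rhi=1  c=3→T=1,p=1
L=2*4+1=9  i=1*2+1=3

9,3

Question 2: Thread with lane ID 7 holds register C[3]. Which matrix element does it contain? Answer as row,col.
9,7

L=7→G=7>>2=1, T=7&3=3
[3]→row 1+8=9  col 3·2+1=7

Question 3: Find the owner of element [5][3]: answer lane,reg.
r=5⇒gr=5,Rb=0  c=3⇒th=1,odd=1
L=5*4+1=21  i=0*2+1=1

21,1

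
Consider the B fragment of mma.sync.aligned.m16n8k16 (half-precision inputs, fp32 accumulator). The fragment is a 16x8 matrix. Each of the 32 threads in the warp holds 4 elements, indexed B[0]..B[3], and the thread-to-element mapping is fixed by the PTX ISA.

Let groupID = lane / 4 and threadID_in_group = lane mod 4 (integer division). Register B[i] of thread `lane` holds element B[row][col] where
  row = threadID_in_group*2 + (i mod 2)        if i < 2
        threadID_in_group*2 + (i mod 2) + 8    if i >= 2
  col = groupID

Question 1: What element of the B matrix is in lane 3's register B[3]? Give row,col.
15,0

lane 3→3/4=0, 3 mod 4=3
i=3  r:2·3+1+8→15  c:0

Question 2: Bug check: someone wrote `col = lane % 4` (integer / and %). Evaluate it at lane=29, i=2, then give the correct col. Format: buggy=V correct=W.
buggy=1 correct=7

`lane % 4`[29,2]->1
L=29->g=29>>2=7, t=29&3=1
[2]->row 1·2+0+8=10  col g=7
col: 1 vs 7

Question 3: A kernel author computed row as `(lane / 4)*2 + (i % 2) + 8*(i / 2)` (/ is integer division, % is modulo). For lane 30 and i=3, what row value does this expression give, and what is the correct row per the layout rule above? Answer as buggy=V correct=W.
`(lane / 4)*2 + (i % 2) + 8*(i / 2)`[30,3]->23
30: gid=7,tid=2
[3] (2*2+1+8,7) = (13,7)
row: 23 vs 13

buggy=23 correct=13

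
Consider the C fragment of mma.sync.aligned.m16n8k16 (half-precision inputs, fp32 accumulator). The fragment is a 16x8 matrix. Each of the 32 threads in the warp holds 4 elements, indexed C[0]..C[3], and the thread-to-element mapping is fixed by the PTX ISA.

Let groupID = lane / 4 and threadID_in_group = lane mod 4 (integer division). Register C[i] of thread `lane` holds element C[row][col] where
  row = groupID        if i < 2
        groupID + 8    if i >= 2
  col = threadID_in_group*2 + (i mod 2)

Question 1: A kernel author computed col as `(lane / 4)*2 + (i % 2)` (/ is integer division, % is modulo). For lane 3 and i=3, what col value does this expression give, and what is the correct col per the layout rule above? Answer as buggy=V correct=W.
buggy=1 correct=7

`(lane / 4)*2 + (i % 2)`[3,3]->1
lane 3->3/4=0, 3 mod 4=3
i=3  r:0+8->8  c:2·3+1->7
col: 1 vs 7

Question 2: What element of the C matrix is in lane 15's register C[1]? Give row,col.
3,7

lane 15→15/4=3, 15 mod 4=3
i=1  r:3+0→3  c:2·3+1→7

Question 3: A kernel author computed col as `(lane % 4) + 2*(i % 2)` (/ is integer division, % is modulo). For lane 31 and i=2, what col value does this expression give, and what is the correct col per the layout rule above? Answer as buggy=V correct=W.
`(lane % 4) + 2*(i % 2)`[31,2]->3
L=31->gid=31>>2=7, tid=31&3=3
[2]->row 7+8=15  col 3·2+0=6
col: 3 vs 6

buggy=3 correct=6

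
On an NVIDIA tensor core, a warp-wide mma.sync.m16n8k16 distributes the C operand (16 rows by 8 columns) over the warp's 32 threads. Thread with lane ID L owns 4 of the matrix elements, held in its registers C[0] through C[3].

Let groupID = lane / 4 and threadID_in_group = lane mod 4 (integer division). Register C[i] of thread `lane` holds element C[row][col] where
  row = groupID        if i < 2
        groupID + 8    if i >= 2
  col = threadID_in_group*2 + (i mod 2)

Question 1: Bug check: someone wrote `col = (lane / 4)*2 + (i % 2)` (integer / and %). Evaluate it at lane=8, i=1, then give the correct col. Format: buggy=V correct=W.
`(lane / 4)*2 + (i % 2)`[8,1]→5
lane 8→8/4=2, 8 mod 4=0
i=1  r:2+0→2  c:2·0+1→1
col: 5 vs 1

buggy=5 correct=1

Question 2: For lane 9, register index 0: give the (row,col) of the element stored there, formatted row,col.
2,2

L=9->g=9>>2=2, t=9&3=1
[0]->row 2+0=2  col 1·2+0=2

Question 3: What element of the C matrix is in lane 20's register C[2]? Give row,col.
13,0

20: grp=5,tig=0
[2] (5+8,0*2+0) = (13,0)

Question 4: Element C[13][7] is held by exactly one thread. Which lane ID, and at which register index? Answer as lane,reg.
23,3

r=13⇒gr=5,Rb=1  c=7⇒th=3,odd=1
L=5*4+3=23  i=1*2+1=3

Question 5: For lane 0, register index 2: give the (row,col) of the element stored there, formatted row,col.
0: gid=0,tid=0
[2] (0+8,0*2+0) = (8,0)

8,0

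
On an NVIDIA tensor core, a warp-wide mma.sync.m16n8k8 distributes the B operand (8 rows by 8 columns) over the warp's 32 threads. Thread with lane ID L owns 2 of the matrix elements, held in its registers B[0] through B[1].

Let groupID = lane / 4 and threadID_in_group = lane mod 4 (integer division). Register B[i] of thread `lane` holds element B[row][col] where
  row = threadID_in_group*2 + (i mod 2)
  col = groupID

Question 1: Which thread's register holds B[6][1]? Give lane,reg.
7,0

c:1=>grp=1  r:6=>tig=3,lo=0
L=1*4+3=7  i=0=0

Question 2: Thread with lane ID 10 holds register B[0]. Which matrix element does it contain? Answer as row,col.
lane 10: gr=2 (10/4), th=2 (10%4)
i=0: r=2*2+0=4, c=gr=2

4,2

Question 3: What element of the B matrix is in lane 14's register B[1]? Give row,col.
14: gr=3,th=2
[1] (2*2+1,3) = (5,3)

5,3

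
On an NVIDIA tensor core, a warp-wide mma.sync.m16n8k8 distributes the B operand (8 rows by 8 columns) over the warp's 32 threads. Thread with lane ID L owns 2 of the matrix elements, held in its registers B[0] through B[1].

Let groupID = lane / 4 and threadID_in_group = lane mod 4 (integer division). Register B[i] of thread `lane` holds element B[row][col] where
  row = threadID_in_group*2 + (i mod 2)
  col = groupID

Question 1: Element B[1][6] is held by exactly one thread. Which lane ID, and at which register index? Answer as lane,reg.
c=6⇒gr=6  r=1⇒th=0,odd=1
L=6*4+0=24  i=1=1

24,1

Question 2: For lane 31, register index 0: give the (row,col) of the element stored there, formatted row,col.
6,7

lane 31: gr=7 (31/4), th=3 (31%4)
i=0: r=3*2+0=6, c=gr=7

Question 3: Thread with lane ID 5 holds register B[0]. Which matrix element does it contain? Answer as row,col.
2,1

lane 5⇒5/4=1, 5 mod 4=1
i=0  r:2·1+0⇒2  c:1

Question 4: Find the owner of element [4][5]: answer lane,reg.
22,0

c:5=>grp=5  r:4=>tig=2,lo=0
L=5*4+2=22  i=0=0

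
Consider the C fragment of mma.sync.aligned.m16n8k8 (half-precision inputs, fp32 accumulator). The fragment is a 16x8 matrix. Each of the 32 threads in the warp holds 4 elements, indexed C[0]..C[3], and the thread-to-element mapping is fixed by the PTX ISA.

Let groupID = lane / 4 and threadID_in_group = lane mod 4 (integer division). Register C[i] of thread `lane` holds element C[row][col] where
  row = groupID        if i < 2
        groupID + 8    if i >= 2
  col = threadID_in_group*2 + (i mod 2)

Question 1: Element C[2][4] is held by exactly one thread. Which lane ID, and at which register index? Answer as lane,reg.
10,0

r=2->g=2,rb=0  c=4->t=2,b0=0
L=2*4+2=10  i=0*2+0=0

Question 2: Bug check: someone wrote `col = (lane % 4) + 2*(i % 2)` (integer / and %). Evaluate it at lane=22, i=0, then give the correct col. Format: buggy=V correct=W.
buggy=2 correct=4

`(lane % 4) + 2*(i % 2)`[22,0]->2
lane 22: g=5 (22/4), t=2 (22%4)
i=0: r=5+0=5, c=2*2+0=4
col: 2 vs 4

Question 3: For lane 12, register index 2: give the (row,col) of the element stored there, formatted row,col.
lane 12: gr=3 (12/4), th=0 (12%4)
i=2: r=3+8=11, c=0*2+0=0

11,0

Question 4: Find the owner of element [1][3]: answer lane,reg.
r=1⇒gr=1,Rb=0  c=3⇒th=1,odd=1
L=1*4+1=5  i=0*2+1=1

5,1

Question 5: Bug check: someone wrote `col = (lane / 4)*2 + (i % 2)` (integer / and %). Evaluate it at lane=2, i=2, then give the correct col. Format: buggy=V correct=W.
buggy=0 correct=4

`(lane / 4)*2 + (i % 2)`[2,2]=>0
2: grp=0,tig=2
[2] (0+8,2*2+0) = (8,4)
col: 0 vs 4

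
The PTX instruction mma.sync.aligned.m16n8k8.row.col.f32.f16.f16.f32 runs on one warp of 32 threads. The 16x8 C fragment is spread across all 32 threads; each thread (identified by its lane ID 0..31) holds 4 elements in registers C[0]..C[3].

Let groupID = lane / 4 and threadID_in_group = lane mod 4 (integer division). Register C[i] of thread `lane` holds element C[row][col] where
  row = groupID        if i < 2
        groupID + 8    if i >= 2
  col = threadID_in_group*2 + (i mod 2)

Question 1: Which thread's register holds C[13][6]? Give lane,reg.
23,2

r: 13->gid=5,r8=1  c: 6->tid=3,i&1=0
L=5*4+3=23  i=1*2+0=2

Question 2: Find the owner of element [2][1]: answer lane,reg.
r=2→G=2,rhi=0  c=1→T=0,p=1
L=2*4+0=8  i=0*2+1=1

8,1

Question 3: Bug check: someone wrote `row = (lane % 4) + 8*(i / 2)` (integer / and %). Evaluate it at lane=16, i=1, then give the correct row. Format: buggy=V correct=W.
`(lane % 4) + 8*(i / 2)`[16,1]→0
L=16→G=16>>2=4, T=16&3=0
[1]→row 4+0=4  col 0·2+1=1
row: 0 vs 4

buggy=0 correct=4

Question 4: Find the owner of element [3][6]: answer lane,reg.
r:3=>grp=3,rB=0  c:6=>tig=3,lo=0
L=3*4+3=15  i=0*2+0=0

15,0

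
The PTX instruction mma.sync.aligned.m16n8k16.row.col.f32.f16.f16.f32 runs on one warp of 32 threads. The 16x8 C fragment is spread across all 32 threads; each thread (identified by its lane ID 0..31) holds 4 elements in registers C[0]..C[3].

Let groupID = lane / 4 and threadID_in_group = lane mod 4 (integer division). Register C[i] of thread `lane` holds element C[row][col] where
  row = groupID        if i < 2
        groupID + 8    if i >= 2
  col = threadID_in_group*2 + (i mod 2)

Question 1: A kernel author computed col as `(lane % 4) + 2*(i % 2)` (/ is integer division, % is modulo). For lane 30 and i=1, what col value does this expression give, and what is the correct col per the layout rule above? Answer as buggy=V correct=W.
buggy=4 correct=5

`(lane % 4) + 2*(i % 2)`[30,1]->4
lane 30->30/4=7, 30 mod 4=2
i=1  r:7+0->7  c:2·2+1->5
col: 4 vs 5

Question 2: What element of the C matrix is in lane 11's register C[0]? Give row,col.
11: g=2,t=3
[0] (2+0,3*2+0) = (2,6)

2,6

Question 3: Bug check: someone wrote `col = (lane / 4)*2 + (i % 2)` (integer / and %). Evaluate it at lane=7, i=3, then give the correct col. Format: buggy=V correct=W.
`(lane / 4)*2 + (i % 2)`[7,3]=>3
7: grp=1,tig=3
[3] (1+8,3*2+1) = (9,7)
col: 3 vs 7

buggy=3 correct=7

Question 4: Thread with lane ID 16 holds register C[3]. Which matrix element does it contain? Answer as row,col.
lane 16: g=4 (16/4), t=0 (16%4)
i=3: r=4+8=12, c=0*2+1=1

12,1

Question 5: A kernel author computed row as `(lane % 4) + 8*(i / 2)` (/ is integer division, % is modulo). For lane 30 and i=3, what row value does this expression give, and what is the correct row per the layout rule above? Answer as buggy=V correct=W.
`(lane % 4) + 8*(i / 2)`[30,3]->10
lane 30: g=7 (30/4), t=2 (30%4)
i=3: r=7+8=15, c=2*2+1=5
row: 10 vs 15

buggy=10 correct=15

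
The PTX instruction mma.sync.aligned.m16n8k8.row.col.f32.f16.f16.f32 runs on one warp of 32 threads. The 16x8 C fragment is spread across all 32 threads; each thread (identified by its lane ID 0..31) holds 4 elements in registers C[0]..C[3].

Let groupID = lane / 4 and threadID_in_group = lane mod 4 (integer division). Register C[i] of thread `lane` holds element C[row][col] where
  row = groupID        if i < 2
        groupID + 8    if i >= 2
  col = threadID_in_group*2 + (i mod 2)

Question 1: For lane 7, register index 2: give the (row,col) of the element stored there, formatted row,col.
9,6

L=7->gid=7>>2=1, tid=7&3=3
[2]->row 1+8=9  col 3·2+0=6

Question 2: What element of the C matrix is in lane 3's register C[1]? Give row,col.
0,7

lane 3→3/4=0, 3 mod 4=3
i=1  r:0+0→0  c:2·3+1→7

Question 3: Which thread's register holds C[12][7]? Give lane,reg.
19,3

r=12⇒gr=4,Rb=1  c=7⇒th=3,odd=1
L=4*4+3=19  i=1*2+1=3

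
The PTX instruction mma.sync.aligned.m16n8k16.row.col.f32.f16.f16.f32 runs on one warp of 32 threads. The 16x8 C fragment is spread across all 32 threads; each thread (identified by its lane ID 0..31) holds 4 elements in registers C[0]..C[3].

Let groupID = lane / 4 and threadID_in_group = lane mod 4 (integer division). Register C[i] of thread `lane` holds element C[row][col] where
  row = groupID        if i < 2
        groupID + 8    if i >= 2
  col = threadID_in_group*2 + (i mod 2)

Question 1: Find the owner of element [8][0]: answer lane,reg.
0,2

r=8->g=0,rb=1  c=0->t=0,b0=0
L=0*4+0=0  i=1*2+0=2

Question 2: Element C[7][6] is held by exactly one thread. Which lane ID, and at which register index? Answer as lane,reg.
31,0

r=7→G=7,rhi=0  c=6→T=3,p=0
L=7*4+3=31  i=0*2+0=0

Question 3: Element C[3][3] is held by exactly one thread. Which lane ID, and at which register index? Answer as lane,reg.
13,1

r=3⇒gr=3,Rb=0  c=3⇒th=1,odd=1
L=3*4+1=13  i=0*2+1=1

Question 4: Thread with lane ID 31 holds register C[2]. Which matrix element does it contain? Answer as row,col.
lane 31->31/4=7, 31 mod 4=3
i=2  r:7+8->15  c:2·3+0->6

15,6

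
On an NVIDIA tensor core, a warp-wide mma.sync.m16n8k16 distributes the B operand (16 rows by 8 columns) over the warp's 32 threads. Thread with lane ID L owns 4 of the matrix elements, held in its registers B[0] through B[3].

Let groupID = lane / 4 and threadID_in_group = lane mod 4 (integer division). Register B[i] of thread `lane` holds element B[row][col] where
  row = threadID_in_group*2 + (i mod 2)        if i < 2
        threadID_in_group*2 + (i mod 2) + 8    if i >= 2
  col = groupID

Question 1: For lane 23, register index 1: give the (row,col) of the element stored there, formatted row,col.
7,5

L=23⇒gr=23>>2=5, th=23&3=3
[1]⇒row 3·2+1+0=7  col gr=5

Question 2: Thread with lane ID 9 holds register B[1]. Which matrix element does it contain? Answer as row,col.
3,2

lane 9->9/4=2, 9 mod 4=1
i=1  r:2·1+1+0->3  c:2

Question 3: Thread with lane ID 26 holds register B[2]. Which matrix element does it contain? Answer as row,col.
12,6

L=26⇒gr=26>>2=6, th=26&3=2
[2]⇒row 2·2+0+8=12  col gr=6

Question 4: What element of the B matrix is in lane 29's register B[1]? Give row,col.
3,7

lane 29: g=7 (29/4), t=1 (29%4)
i=1: r=1*2+1+0=3, c=g=7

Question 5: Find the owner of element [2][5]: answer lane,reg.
c=5→G=5  r=2→rhi=0,T=1,p=0
L=5*4+1=21  i=0*2+0=0

21,0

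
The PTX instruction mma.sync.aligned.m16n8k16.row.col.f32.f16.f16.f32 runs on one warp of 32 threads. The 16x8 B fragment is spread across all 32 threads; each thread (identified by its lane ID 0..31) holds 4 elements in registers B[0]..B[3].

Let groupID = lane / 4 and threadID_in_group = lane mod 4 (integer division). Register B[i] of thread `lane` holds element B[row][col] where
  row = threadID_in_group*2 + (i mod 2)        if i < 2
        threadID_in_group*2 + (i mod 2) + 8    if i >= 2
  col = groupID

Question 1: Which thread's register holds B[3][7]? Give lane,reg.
c=7→G=7  r=3→rhi=0,T=1,p=1
L=7*4+1=29  i=0*2+1=1

29,1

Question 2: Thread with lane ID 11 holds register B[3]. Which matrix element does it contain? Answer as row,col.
15,2

lane 11: G=2 (11/4), T=3 (11%4)
i=3: r=3*2+1+8=15, c=G=2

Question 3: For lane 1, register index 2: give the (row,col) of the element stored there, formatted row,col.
10,0

1: gid=0,tid=1
[2] (1*2+0+8,0) = (10,0)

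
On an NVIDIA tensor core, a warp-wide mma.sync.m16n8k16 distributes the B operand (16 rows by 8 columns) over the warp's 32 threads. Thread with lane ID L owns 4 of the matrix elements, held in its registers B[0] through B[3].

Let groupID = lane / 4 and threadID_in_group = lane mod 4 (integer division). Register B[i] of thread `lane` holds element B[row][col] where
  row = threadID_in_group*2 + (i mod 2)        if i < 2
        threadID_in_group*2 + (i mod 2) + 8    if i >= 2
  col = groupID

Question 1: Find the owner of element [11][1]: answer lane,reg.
5,3

c=1→G=1  r=11→rhi=1,T=1,p=1
L=1*4+1=5  i=1*2+1=3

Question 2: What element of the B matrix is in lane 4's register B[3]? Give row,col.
lane 4: grp=1 (4/4), tig=0 (4%4)
i=3: r=0*2+1+8=9, c=grp=1

9,1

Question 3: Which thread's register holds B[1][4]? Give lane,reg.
c=4→G=4  r=1→rhi=0,T=0,p=1
L=4*4+0=16  i=0*2+1=1

16,1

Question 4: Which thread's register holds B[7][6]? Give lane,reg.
c: 6->gid=6  r: 7->r8=0,tid=3,i&1=1
L=6*4+3=27  i=0*2+1=1

27,1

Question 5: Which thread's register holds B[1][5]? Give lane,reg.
20,1

c=5⇒gr=5  r=1⇒Rb=0,th=0,odd=1
L=5*4+0=20  i=0*2+1=1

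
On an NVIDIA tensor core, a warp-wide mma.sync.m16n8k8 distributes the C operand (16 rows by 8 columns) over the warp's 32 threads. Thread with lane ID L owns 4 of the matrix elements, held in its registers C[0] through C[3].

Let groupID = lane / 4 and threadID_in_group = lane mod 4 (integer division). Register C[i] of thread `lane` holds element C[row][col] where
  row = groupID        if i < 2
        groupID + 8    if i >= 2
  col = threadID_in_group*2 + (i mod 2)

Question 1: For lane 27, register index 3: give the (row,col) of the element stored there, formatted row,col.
L=27->g=27>>2=6, t=27&3=3
[3]->row 6+8=14  col 3·2+1=7

14,7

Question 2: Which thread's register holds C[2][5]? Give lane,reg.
r=2→G=2,rhi=0  c=5→T=2,p=1
L=2*4+2=10  i=0*2+1=1

10,1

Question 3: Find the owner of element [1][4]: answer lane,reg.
6,0

r:1=>grp=1,rB=0  c:4=>tig=2,lo=0
L=1*4+2=6  i=0*2+0=0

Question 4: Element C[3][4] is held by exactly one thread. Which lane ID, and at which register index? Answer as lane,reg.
14,0

r:3=>grp=3,rB=0  c:4=>tig=2,lo=0
L=3*4+2=14  i=0*2+0=0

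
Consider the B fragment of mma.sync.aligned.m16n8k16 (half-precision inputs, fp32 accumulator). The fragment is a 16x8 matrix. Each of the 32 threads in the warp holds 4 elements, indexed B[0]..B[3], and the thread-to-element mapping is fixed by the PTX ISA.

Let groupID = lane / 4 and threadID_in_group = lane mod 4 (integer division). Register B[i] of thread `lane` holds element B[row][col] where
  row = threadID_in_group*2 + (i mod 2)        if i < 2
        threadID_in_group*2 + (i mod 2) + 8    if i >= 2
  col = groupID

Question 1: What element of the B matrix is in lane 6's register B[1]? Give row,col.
5,1

L=6->g=6>>2=1, t=6&3=2
[1]->row 2·2+1+0=5  col g=1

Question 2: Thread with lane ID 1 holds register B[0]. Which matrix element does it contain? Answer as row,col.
2,0

lane 1: grp=0 (1/4), tig=1 (1%4)
i=0: r=1*2+0+0=2, c=grp=0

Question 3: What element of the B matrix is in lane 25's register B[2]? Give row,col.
10,6

25: g=6,t=1
[2] (1*2+0+8,6) = (10,6)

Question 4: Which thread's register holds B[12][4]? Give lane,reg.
18,2

c=4->g=4  r=12->rb=1,t=2,b0=0
L=4*4+2=18  i=1*2+0=2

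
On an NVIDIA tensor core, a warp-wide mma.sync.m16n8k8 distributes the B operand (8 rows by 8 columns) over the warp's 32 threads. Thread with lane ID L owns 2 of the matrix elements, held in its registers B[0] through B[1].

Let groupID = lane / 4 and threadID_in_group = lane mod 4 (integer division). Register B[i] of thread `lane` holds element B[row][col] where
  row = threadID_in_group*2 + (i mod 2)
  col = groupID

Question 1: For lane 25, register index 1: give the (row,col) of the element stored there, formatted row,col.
3,6

lane 25: G=6 (25/4), T=1 (25%4)
i=1: r=1*2+1=3, c=G=6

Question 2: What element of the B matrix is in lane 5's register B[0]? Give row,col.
L=5->g=5>>2=1, t=5&3=1
[0]->row 1·2+0=2  col g=1

2,1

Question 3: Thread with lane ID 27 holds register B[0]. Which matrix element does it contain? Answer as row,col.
L=27→G=27>>2=6, T=27&3=3
[0]→row 3·2+0=6  col G=6

6,6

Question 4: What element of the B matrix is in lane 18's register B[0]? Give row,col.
L=18→G=18>>2=4, T=18&3=2
[0]→row 2·2+0=4  col G=4

4,4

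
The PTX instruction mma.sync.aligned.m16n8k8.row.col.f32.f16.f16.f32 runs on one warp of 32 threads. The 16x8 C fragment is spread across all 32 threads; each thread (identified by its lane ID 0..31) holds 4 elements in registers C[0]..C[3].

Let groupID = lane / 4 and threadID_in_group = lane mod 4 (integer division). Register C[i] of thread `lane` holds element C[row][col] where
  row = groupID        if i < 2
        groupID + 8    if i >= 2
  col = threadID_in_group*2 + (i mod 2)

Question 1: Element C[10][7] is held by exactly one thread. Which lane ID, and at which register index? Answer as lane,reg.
11,3

r: 10->gid=2,r8=1  c: 7->tid=3,i&1=1
L=2*4+3=11  i=1*2+1=3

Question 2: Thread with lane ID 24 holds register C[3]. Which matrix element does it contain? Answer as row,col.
24: gid=6,tid=0
[3] (6+8,0*2+1) = (14,1)

14,1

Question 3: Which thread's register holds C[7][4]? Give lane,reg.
30,0

r: 7->gid=7,r8=0  c: 4->tid=2,i&1=0
L=7*4+2=30  i=0*2+0=0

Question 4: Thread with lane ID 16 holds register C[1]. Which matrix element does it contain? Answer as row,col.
L=16->gid=16>>2=4, tid=16&3=0
[1]->row 4+0=4  col 0·2+1=1

4,1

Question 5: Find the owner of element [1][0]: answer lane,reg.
r: 1->gid=1,r8=0  c: 0->tid=0,i&1=0
L=1*4+0=4  i=0*2+0=0

4,0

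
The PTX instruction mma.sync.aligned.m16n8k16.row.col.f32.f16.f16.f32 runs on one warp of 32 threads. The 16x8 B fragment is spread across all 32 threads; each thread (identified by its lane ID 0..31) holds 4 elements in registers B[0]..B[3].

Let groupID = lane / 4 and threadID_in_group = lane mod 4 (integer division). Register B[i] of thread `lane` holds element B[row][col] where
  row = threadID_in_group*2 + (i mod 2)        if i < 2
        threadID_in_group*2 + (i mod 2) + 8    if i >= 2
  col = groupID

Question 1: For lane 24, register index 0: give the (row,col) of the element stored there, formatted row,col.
L=24⇒gr=24>>2=6, th=24&3=0
[0]⇒row 0·2+0+0=0  col gr=6

0,6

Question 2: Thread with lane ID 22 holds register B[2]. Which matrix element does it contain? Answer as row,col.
lane 22: G=5 (22/4), T=2 (22%4)
i=2: r=2*2+0+8=12, c=G=5

12,5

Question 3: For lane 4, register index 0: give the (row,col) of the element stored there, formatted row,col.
L=4→G=4>>2=1, T=4&3=0
[0]→row 0·2+0+0=0  col G=1

0,1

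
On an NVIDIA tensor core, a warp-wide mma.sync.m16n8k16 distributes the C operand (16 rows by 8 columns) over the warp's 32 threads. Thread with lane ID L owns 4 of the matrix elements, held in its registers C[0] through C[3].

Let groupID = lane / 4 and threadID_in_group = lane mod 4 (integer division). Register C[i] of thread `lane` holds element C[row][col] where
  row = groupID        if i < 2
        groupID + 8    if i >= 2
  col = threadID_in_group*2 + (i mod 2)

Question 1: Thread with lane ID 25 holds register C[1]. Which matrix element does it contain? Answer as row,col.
6,3

lane 25→25/4=6, 25 mod 4=1
i=1  r:6+0→6  c:2·1+1→3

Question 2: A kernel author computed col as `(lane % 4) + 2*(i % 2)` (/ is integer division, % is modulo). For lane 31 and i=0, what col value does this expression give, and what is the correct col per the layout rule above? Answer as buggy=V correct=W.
`(lane % 4) + 2*(i % 2)`[31,0]⇒3
lane 31: gr=7 (31/4), th=3 (31%4)
i=0: r=7+0=7, c=3*2+0=6
col: 3 vs 6

buggy=3 correct=6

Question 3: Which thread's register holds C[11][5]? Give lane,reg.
14,3

r=11→G=3,rhi=1  c=5→T=2,p=1
L=3*4+2=14  i=1*2+1=3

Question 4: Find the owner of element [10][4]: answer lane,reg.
10,2

r=10→G=2,rhi=1  c=4→T=2,p=0
L=2*4+2=10  i=1*2+0=2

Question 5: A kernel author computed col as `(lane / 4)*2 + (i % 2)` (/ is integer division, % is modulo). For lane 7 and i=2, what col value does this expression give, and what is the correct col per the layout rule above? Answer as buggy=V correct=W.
buggy=2 correct=6

`(lane / 4)*2 + (i % 2)`[7,2]=>2
7: grp=1,tig=3
[2] (1+8,3*2+0) = (9,6)
col: 2 vs 6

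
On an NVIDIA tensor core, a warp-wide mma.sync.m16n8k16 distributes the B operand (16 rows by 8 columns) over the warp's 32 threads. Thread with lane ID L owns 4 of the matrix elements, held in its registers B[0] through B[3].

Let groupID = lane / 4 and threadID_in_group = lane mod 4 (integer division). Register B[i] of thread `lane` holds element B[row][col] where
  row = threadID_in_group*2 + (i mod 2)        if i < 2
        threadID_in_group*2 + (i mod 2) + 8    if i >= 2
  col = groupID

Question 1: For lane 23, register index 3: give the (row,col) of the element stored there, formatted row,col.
lane 23: grp=5 (23/4), tig=3 (23%4)
i=3: r=3*2+1+8=15, c=grp=5

15,5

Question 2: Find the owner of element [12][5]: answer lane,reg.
22,2

c=5->g=5  r=12->rb=1,t=2,b0=0
L=5*4+2=22  i=1*2+0=2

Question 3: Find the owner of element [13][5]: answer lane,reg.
c=5->g=5  r=13->rb=1,t=2,b0=1
L=5*4+2=22  i=1*2+1=3

22,3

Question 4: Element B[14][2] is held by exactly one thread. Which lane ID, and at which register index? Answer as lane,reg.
11,2

c=2->g=2  r=14->rb=1,t=3,b0=0
L=2*4+3=11  i=1*2+0=2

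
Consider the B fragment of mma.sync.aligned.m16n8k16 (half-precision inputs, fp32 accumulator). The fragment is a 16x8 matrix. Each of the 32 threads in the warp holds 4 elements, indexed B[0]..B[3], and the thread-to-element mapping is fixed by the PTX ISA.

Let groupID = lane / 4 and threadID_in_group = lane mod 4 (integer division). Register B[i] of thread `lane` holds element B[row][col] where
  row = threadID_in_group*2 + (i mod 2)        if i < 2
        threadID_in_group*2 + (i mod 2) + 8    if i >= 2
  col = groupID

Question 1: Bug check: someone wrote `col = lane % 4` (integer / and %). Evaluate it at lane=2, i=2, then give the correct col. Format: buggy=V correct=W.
buggy=2 correct=0

`lane % 4`[2,2]->2
lane 2: g=0 (2/4), t=2 (2%4)
i=2: r=2*2+0+8=12, c=g=0
col: 2 vs 0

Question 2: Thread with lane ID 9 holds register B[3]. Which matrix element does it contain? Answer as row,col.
11,2

9: gid=2,tid=1
[3] (1*2+1+8,2) = (11,2)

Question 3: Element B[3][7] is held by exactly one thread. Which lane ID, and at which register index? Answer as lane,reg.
c:7=>grp=7  r:3=>rB=0,tig=1,lo=1
L=7*4+1=29  i=0*2+1=1

29,1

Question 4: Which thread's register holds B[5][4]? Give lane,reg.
18,1

c=4->g=4  r=5->rb=0,t=2,b0=1
L=4*4+2=18  i=0*2+1=1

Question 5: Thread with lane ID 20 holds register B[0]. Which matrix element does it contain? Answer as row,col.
20: g=5,t=0
[0] (0*2+0+0,5) = (0,5)

0,5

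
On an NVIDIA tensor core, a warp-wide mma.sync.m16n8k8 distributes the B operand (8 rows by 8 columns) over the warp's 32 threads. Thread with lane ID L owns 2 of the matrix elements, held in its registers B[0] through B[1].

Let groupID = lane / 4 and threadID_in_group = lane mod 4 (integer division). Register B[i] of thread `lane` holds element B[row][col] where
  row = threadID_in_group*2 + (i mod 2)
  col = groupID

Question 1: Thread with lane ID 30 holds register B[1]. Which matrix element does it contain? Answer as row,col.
5,7

30: grp=7,tig=2
[1] (2*2+1,7) = (5,7)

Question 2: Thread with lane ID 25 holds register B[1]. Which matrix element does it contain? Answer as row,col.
lane 25: G=6 (25/4), T=1 (25%4)
i=1: r=1*2+1=3, c=G=6

3,6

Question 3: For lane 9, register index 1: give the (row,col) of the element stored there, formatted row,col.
3,2

lane 9: gid=2 (9/4), tid=1 (9%4)
i=1: r=1*2+1=3, c=gid=2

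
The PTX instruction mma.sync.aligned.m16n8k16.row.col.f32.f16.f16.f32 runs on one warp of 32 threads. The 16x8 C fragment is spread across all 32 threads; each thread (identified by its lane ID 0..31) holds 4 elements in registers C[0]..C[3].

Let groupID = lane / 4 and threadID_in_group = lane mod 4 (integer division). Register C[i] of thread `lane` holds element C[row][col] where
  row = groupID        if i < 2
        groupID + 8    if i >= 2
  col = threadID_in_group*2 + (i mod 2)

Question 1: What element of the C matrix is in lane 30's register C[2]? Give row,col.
15,4

lane 30: grp=7 (30/4), tig=2 (30%4)
i=2: r=7+8=15, c=2*2+0=4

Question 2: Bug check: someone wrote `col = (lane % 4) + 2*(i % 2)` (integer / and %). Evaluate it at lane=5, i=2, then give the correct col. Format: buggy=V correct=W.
buggy=1 correct=2

`(lane % 4) + 2*(i % 2)`[5,2]⇒1
L=5⇒gr=5>>2=1, th=5&3=1
[2]⇒row 1+8=9  col 1·2+0=2
col: 1 vs 2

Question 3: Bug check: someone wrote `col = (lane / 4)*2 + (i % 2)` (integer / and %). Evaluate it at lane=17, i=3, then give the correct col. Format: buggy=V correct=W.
`(lane / 4)*2 + (i % 2)`[17,3]⇒9
L=17⇒gr=17>>2=4, th=17&3=1
[3]⇒row 4+8=12  col 1·2+1=3
col: 9 vs 3

buggy=9 correct=3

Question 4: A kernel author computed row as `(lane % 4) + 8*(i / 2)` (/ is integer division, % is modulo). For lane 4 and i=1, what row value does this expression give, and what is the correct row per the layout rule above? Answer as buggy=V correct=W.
buggy=0 correct=1

`(lane % 4) + 8*(i / 2)`[4,1]->0
L=4->gid=4>>2=1, tid=4&3=0
[1]->row 1+0=1  col 0·2+1=1
row: 0 vs 1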